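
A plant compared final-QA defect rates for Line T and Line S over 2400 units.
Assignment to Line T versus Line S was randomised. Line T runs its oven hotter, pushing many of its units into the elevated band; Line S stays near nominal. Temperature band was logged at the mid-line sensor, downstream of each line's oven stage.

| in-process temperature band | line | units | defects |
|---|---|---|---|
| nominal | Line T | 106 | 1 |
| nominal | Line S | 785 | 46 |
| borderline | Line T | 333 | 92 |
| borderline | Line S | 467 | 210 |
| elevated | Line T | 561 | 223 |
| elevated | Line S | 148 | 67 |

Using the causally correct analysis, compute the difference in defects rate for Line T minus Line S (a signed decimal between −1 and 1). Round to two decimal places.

The in-process temperature band-specific comparison favours Line T throughout, but the pooled figures favour Line S. The question is whether to condition on in-process temperature band.
Stratifying would compare lines among units the lines themselves sorted into in-process temperature band groups — a form of selection on an intermediate. The unconditioned pooled rates give the total causal effect.
The causal difference is the pooled difference: 0.316 − 0.231 = +0.085.

+0.09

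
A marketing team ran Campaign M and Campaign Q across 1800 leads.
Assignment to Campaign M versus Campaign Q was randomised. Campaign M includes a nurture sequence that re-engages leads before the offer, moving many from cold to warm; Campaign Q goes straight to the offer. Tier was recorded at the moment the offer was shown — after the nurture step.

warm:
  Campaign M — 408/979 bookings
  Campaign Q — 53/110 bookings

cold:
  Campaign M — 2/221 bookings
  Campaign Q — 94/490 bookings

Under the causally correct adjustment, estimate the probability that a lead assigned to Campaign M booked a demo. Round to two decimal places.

The engagement tier-specific comparison favours Campaign Q throughout, but the pooled figures favour Campaign M. The question is whether to condition on engagement tier.
Engagement tier here is a post-treatment variable shaped by the campaign; conditioning on it would introduce bias rather than remove it. The overall comparison is the causal one.
So P(outcome | do(Campaign M)) is just the pooled rate for Campaign M: 410/1200 = 0.342.

0.34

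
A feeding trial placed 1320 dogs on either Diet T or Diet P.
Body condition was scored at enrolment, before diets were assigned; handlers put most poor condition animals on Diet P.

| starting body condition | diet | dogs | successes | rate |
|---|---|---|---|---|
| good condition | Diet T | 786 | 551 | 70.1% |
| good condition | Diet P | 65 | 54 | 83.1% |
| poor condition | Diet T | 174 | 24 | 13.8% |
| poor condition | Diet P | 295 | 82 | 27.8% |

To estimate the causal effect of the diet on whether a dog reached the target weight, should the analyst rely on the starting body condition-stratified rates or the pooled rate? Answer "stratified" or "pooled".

stratified

The imbalance in starting body condition arose from how dogs were allocated, not from anything the diet did; and starting body condition independently affects the outcome. The pooled gap is confounded — condition on starting body condition.
Within each level — good condition: 70.1% vs 83.1%; poor condition: 13.8% vs 27.8% — Diet P is higher every time.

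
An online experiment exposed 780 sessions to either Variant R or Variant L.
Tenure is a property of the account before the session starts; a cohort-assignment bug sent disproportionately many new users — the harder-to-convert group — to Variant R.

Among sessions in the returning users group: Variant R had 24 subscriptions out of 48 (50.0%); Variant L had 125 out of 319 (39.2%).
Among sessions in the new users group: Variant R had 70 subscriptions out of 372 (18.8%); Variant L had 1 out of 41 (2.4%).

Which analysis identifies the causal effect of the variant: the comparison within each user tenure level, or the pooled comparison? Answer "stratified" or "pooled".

User tenure differs across variants for reasons unrelated to any effect of the variant itself, and it separately predicts the outcome — a classic confounder. We must compare within user tenure levels.
Within each level — returning users: 50.0% vs 39.2%; new users: 18.8% vs 2.4% — Variant R is higher every time.

stratified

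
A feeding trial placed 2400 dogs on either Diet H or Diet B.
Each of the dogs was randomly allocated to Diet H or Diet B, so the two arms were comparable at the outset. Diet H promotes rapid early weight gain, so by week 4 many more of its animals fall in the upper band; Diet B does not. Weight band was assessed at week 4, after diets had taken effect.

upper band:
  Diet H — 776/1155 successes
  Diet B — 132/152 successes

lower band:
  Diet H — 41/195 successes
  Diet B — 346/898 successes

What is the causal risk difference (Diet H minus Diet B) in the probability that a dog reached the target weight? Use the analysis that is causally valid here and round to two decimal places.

Week-4 weight band is downstream of the diet. One should not condition on a consequence of treatment, so the overall rates are the right comparison.
The causal difference is the pooled difference: 0.605 − 0.455 = +0.150.

+0.15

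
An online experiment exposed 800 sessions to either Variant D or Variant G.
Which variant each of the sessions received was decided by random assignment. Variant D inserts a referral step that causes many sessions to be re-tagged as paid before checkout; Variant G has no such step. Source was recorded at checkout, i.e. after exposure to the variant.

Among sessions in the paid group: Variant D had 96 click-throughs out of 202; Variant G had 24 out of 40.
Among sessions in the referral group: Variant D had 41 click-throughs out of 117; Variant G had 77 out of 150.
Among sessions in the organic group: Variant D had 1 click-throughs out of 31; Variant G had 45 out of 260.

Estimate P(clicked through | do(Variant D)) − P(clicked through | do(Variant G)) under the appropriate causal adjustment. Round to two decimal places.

Traffic source here is a post-treatment variable shaped by the variant; conditioning on it would introduce bias rather than remove it. The overall comparison is the causal one.
The causal difference is the pooled difference: 0.394 − 0.324 = +0.070.

+0.07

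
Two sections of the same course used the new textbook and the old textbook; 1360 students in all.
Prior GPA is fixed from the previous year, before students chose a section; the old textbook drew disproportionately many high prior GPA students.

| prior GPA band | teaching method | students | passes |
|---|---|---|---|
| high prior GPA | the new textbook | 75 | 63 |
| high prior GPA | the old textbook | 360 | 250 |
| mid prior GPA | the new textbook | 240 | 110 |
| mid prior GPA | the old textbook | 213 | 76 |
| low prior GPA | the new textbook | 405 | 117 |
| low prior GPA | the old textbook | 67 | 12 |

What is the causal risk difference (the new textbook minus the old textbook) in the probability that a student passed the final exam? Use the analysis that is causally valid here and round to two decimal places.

Since prior GPA band is a pre-existing factor (not a product of the teaching method) and it affects the outcome on its own, it is a confounder. The stratified rates, not the pooled rate, identify the causal effect.
Adjusting over the population distribution of prior GPA band: 0.320·(0.840−0.694) + 0.333·(0.458−0.357) + 0.347·(0.289−0.179) = +0.118.

+0.12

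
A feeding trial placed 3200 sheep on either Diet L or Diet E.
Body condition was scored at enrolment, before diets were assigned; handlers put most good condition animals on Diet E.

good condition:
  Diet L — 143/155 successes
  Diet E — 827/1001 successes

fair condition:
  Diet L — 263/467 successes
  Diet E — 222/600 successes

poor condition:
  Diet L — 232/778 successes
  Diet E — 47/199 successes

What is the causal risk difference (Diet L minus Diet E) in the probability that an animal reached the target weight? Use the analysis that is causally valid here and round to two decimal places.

+0.12

Starting body condition satisfies the back-door criterion: it is not a descendant of the diet, and it blocks the spurious path from diet to outcome. Adjusting for it (i.e., using the within-starting body condition rates) gives the causal effect.
Adjusting over the population distribution of starting body condition: 0.361·(0.923−0.826) + 0.333·(0.563−0.370) + 0.305·(0.298−0.236) = +0.118.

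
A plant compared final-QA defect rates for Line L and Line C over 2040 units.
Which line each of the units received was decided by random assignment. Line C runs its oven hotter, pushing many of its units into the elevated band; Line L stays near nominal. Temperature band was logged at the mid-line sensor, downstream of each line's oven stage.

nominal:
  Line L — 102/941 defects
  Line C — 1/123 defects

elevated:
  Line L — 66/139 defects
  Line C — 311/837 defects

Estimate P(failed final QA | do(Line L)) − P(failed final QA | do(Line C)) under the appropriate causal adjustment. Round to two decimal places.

-0.17

In-process temperature band is recorded after the line and is itself shifted by it — it sits on the causal path from line to outcome. Conditioning on a mediator would strip out part of the effect we want; the pooled comparison gives the total causal effect.
The causal difference is the pooled difference: 0.156 − 0.325 = -0.169.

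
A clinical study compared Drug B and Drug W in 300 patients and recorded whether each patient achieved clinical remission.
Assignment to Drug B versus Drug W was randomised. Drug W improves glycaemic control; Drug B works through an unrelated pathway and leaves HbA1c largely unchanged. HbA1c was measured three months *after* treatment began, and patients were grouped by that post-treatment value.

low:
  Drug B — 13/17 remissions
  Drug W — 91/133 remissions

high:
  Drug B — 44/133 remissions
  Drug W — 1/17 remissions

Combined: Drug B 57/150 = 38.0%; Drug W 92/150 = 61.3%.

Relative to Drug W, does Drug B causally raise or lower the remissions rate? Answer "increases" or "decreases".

decreases

Within every HbA1c level Drug B has the higher rate, yet pooled Drug W does — Simpson's reversal.
HbA1c is downstream of the drug. One should not condition on a consequence of treatment, so the overall rates are the right comparison.
Pooled: Drug B 38.0% vs Drug W 61.3%; Drug W is higher overall.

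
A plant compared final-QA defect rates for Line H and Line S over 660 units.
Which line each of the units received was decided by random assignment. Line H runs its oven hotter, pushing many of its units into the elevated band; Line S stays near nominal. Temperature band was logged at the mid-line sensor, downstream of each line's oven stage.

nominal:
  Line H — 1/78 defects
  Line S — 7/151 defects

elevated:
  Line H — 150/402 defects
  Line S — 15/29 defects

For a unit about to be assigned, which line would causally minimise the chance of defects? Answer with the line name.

Line S

Line H is lower inside every in-process temperature band stratum but Line S is lower in aggregate. Whether to stratify depends on how in-process temperature band relates to the line.
Stratifying would compare lines among units the lines themselves sorted into in-process temperature band groups — a form of selection on an intermediate. The unconditioned pooled rates give the total causal effect.
Pooled: Line H 31.5% vs Line S 12.2%; Line S is lower overall.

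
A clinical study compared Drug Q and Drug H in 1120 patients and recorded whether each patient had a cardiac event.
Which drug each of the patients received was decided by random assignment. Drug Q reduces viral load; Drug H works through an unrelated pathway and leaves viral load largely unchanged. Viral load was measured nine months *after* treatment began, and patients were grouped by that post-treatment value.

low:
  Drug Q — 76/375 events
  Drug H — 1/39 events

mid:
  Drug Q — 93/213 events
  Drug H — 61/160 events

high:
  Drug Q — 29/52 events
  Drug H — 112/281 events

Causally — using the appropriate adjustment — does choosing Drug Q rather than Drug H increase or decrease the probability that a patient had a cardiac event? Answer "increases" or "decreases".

decreases

Within every viral load level Drug H has the lower rate, yet pooled Drug Q does — Simpson's reversal.
Viral load is downstream of the drug. One should not condition on a consequence of treatment, so the overall rates are the right comparison.
Pooled: Drug Q 30.9% vs Drug H 36.2%; Drug Q is lower overall.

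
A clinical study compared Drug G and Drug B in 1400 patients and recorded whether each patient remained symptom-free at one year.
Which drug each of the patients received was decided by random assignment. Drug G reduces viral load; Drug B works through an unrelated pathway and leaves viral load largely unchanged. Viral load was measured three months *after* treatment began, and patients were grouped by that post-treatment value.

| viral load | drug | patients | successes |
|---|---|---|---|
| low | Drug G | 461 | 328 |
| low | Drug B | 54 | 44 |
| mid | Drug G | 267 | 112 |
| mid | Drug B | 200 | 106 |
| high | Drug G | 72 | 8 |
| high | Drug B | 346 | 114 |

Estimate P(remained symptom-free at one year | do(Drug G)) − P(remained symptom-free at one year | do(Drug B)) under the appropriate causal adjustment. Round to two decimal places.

Viral load here is a post-treatment variable shaped by the drug; conditioning on it would introduce bias rather than remove it. The overall comparison is the causal one.
The causal difference is the pooled difference: 0.560 − 0.440 = +0.120.

+0.12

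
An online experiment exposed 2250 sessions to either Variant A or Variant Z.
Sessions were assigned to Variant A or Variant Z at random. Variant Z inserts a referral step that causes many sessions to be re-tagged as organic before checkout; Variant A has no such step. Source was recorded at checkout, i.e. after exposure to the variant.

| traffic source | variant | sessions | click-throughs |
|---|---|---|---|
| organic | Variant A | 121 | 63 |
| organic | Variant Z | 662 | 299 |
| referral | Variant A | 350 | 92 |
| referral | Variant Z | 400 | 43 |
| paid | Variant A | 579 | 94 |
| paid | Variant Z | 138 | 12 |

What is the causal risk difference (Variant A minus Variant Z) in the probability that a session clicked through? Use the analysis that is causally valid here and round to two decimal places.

The stratified and pooled comparisons disagree (Variant A wins within each traffic source; Variant Z wins overall), so the answer turns on the causal role of traffic source.
Traffic source is downstream of the variant. One should not condition on a consequence of treatment, so the overall rates are the right comparison.
The causal difference is the pooled difference: 0.237 − 0.295 = -0.058.

-0.06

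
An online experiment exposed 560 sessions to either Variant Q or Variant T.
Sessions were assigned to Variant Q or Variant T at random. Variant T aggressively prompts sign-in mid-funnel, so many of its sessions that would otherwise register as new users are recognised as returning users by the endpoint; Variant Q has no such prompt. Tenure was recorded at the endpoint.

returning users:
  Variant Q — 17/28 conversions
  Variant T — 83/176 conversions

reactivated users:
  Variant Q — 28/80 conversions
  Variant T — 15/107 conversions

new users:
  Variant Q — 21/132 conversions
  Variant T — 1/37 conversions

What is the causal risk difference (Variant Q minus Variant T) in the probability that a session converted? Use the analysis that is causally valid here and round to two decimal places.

-0.03

Within every user tenure level Variant Q has the higher rate, yet pooled Variant T does — Simpson's reversal.
Stratifying would compare variants among sessions the variants themselves sorted into user tenure groups — a form of selection on an intermediate. The unconditioned pooled rates give the total causal effect.
The causal difference is the pooled difference: 0.275 − 0.309 = -0.034.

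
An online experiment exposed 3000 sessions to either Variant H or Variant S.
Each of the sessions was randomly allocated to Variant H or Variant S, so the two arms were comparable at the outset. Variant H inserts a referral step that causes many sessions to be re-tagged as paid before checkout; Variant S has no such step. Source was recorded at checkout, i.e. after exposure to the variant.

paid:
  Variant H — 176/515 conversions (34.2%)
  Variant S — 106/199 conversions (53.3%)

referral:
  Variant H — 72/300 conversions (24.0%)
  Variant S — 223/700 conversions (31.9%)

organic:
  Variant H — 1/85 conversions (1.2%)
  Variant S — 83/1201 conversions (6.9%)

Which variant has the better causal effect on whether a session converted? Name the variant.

Variant S is higher inside every traffic source stratum but Variant H is higher in aggregate. Whether to stratify depends on how traffic source relates to the variant.
Because the variant influences traffic source, traffic source is a post-treatment mediator, not a confounder. Stratifying on it would bias the estimate; the causal effect is the crude pooled difference.
Pooled: Variant H 27.7% vs Variant S 19.6%; Variant H is higher overall.

Variant H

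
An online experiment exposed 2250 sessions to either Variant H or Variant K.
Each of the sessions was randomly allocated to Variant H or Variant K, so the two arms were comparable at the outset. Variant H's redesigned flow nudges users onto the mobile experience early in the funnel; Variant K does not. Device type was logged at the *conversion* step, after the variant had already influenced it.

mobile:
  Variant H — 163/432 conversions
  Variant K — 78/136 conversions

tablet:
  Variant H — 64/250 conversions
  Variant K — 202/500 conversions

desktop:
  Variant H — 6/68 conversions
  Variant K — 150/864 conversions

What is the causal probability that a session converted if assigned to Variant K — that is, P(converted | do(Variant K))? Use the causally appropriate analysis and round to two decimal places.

0.29

Device type is downstream of the variant. One should not condition on a consequence of treatment, so the overall rates are the right comparison.
So P(outcome | do(Variant K)) is just the pooled rate for Variant K: 430/1500 = 0.287.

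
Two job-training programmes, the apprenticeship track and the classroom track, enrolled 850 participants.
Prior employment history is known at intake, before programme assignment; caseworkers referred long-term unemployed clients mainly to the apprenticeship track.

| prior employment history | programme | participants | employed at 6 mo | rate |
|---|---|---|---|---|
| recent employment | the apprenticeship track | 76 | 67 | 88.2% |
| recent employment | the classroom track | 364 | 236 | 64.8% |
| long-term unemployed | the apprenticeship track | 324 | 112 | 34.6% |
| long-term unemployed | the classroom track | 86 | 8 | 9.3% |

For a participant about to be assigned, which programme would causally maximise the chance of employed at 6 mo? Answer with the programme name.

the apprenticeship track

Nothing the programme does changes prior employment history; the imbalance is an allocation artefact. With prior employment history also predicting the outcome, the pooled figure is confounded, and the within-stratum comparison is the causal one.
Within each level — recent employment: 88.2% vs 64.8%; long-term unemployed: 34.6% vs 9.3% — the apprenticeship track is higher every time.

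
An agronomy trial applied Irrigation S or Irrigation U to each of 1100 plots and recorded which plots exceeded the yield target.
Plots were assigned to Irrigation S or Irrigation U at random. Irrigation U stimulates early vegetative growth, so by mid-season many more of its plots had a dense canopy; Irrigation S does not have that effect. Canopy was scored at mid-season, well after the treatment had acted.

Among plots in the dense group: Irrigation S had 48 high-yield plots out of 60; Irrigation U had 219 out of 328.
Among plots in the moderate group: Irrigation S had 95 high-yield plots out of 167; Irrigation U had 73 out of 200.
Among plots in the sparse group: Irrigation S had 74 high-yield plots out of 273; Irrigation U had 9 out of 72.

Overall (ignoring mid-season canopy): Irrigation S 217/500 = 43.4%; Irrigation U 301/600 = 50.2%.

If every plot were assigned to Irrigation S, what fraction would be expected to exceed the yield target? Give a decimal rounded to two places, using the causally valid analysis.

Mid-season canopy lies on the pathway irrigation → mid-season canopy → outcome, so adjusting for it blocks the indirect effect. For the total causal effect of irrigation, use the unadjusted pooled rates.
So P(outcome | do(Irrigation S)) is just the pooled rate for Irrigation S: 217/500 = 0.434.

0.43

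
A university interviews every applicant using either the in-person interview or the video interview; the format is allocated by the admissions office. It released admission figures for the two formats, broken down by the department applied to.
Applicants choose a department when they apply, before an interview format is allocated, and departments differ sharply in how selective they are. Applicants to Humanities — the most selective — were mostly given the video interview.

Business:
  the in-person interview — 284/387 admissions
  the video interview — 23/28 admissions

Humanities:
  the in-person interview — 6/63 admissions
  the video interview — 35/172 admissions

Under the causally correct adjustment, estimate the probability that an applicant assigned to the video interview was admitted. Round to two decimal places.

0.60

Since department is a pre-existing factor (not a product of the interview format) and it affects the outcome on its own, it is a confounder. The stratified rates, not the pooled rate, identify the causal effect.
Standardising the video interview to the population department mix: 0.638·23/28 + 0.362·35/172 = 0.598.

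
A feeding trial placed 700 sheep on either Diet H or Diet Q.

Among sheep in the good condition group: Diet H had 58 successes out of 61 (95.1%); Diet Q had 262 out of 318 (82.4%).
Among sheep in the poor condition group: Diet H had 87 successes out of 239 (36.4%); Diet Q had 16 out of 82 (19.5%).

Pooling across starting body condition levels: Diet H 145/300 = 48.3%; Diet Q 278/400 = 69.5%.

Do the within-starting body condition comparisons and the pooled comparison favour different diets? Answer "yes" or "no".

yes

Within each starting body condition level (good condition 95.1% vs 82.4%; poor condition 36.4% vs 19.5%), Diet H has the higher rate every time. Pooled: 48.3% vs 69.5% — Diet Q has the higher rate overall. The two comparisons disagree.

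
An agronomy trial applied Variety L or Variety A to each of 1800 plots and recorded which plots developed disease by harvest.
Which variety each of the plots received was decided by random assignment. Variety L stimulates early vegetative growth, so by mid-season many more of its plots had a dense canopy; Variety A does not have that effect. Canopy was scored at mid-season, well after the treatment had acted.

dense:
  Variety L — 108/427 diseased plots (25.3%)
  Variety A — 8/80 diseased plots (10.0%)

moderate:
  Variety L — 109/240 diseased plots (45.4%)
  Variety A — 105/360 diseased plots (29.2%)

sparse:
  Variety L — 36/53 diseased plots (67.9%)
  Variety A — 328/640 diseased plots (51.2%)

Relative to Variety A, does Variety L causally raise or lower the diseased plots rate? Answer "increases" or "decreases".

decreases

The stratified and pooled comparisons disagree (Variety A wins within each mid-season canopy; Variety L wins overall), so the answer turns on the causal role of mid-season canopy.
Mid-season canopy is downstream of the variety. One should not condition on a consequence of treatment, so the overall rates are the right comparison.
Pooled: Variety L 35.1% vs Variety A 40.8%; Variety L is lower overall.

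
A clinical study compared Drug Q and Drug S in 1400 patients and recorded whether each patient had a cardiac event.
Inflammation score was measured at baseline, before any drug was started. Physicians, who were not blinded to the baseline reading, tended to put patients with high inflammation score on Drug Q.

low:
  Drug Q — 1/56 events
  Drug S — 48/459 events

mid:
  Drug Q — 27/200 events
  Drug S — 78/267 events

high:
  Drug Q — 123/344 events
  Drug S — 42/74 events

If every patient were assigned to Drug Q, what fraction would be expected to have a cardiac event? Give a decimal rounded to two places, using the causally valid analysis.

0.16

The imbalance in inflammation score arose from how patients were allocated, not from anything the drug did; and inflammation score independently affects the outcome. The pooled gap is confounded — condition on inflammation score.
Standardising Drug Q to the population inflammation score mix: 0.368·1/56 + 0.334·27/200 + 0.299·123/344 = 0.158.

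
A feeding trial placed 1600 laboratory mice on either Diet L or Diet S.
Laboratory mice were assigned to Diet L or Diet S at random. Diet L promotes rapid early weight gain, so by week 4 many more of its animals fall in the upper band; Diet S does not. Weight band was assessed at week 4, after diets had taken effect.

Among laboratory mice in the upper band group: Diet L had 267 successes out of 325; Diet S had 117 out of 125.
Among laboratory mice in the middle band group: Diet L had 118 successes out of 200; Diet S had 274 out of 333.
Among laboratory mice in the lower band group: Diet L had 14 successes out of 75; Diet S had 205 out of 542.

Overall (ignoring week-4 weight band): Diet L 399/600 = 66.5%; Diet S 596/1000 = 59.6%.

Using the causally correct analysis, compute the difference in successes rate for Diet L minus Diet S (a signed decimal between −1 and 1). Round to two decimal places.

+0.07

The week-4 weight band-specific comparison favours Diet S throughout, but the pooled figures favour Diet L. The question is whether to condition on week-4 weight band.
Week-4 weight band here is a post-treatment variable shaped by the diet; conditioning on it would introduce bias rather than remove it. The overall comparison is the causal one.
The causal difference is the pooled difference: 0.665 − 0.596 = +0.069.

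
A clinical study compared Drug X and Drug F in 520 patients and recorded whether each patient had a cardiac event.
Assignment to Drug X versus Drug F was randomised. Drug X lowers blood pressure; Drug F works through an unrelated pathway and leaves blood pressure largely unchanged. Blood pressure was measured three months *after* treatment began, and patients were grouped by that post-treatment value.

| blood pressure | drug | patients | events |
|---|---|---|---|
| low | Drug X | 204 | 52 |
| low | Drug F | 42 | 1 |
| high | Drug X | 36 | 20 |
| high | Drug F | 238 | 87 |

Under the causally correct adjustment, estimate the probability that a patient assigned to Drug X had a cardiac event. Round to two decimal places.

The blood pressure-specific comparison favours Drug F throughout, but the pooled figures favour Drug X. The question is whether to condition on blood pressure.
The distribution of blood pressure is itself part of what the drug does — it is an intermediate outcome. Holding it fixed would remove that part of the effect; the total effect is the pooled difference.
So P(outcome | do(Drug X)) is just the pooled rate for Drug X: 72/240 = 0.300.

0.30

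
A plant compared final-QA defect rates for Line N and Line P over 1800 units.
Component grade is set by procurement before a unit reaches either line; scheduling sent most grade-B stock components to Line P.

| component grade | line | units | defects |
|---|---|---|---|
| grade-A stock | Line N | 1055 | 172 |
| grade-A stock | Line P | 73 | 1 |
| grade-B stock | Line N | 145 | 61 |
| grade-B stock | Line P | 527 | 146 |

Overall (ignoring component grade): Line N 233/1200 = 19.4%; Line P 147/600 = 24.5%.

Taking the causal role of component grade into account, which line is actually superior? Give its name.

Line P

Since component grade is a pre-existing factor (not a product of the line) and it affects the outcome on its own, it is a confounder. The stratified rates, not the pooled rate, identify the causal effect.
Within each level — grade-A stock: 16.3% vs 1.4%; grade-B stock: 42.1% vs 27.7% — Line P is lower every time.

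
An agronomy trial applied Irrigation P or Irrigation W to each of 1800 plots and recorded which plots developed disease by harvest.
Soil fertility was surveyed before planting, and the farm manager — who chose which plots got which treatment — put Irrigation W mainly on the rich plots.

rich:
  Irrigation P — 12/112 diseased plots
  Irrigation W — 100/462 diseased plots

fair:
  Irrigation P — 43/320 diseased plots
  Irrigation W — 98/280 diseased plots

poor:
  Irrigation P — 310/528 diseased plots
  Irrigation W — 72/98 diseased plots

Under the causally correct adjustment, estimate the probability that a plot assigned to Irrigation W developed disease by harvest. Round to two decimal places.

0.44

Soil fertility is set before the irrigation has any effect — it is not caused by the irrigation — and it independently drives the outcome. That makes it a confounder, so the causal comparison is within soil fertility levels.
Standardising Irrigation W to the population soil fertility mix: 0.319·100/462 + 0.333·98/280 + 0.348·72/98 = 0.441.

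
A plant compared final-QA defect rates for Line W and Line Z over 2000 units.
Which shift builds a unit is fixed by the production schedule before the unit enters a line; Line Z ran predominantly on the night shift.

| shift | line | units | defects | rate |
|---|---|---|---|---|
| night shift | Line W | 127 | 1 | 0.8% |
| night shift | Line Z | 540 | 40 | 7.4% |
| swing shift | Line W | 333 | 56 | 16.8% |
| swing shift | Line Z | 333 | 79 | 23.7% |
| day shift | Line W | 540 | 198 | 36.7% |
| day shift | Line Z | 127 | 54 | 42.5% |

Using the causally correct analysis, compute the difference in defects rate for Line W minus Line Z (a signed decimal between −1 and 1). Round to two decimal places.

-0.06

The stratified and pooled comparisons disagree (Line W wins within each shift; Line Z wins overall), so the answer turns on the causal role of shift.
Here shift is a common cause — it drives both which line a case falls under and the outcome. The crude comparison mixes populations; the stratum-specific rates are the causally relevant ones.
Adjusting over the population distribution of shift: 0.334·(0.008−0.074) + 0.333·(0.168−0.237) + 0.334·(0.367−0.425) = -0.065.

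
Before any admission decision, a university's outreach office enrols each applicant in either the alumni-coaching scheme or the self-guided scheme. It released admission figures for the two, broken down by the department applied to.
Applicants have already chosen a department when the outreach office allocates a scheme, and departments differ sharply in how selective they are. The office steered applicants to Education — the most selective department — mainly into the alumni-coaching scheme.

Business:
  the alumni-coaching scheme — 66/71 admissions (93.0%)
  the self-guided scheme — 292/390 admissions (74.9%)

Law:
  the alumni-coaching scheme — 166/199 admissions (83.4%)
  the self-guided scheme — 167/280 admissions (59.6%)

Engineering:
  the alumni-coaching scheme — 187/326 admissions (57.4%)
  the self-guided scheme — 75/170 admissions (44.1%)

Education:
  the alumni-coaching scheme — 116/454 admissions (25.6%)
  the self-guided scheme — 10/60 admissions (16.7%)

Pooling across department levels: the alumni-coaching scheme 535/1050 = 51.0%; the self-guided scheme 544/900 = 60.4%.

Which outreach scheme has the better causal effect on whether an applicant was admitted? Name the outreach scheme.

the alumni-coaching scheme

Here department is a common cause — it drives both which outreach scheme a case falls under and the outcome. The crude comparison mixes populations; the stratum-specific rates are the causally relevant ones.
Within each level — Business: 93.0% vs 74.9%; Law: 83.4% vs 59.6%; Engineering: 57.4% vs 44.1%; Education: 25.6% vs 16.7% — the alumni-coaching scheme is higher every time.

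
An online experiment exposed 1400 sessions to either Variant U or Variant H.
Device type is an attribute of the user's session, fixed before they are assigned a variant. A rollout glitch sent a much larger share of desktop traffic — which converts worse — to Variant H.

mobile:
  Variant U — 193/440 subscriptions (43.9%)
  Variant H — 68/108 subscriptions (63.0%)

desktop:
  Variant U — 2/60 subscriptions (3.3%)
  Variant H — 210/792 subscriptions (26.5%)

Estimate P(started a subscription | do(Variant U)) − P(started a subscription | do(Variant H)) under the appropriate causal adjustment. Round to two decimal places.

-0.22

The device type-specific comparison favours Variant H throughout, but the pooled figures favour Variant U. The question is whether to condition on device type.
The imbalance in device type arose from how sessions were allocated, not from anything the variant did; and device type independently affects the outcome. The pooled gap is confounded — condition on device type.
Adjusting over the population distribution of device type: 0.391·(0.439−0.630) + 0.609·(0.033−0.265) = -0.216.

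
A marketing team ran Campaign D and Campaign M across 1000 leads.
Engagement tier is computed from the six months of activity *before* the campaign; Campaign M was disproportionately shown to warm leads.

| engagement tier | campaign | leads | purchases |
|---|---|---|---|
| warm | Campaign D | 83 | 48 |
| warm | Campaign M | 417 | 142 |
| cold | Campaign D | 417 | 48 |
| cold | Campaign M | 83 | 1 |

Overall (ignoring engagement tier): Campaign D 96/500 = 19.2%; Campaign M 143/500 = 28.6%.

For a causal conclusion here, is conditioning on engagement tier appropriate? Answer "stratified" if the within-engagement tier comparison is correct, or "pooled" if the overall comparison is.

Within every engagement tier level Campaign D has the higher rate, yet pooled Campaign M does — Simpson's reversal.
The imbalance in engagement tier arose from how leads were allocated, not from anything the campaign did; and engagement tier independently affects the outcome. The pooled gap is confounded — condition on engagement tier.
Within each level — warm: 57.8% vs 34.1%; cold: 11.5% vs 1.2% — Campaign D is higher every time.

stratified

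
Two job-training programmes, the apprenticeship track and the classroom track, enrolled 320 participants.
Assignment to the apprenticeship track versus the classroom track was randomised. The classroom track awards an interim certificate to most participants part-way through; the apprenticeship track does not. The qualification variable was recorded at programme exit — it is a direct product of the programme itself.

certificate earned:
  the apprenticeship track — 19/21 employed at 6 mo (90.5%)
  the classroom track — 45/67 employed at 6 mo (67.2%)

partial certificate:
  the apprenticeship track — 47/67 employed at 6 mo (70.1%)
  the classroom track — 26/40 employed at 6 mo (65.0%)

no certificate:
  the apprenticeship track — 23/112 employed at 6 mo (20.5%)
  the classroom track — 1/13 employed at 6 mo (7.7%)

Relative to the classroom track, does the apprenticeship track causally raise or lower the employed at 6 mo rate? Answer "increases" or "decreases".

decreases

Qualification attained during the programme lies on the pathway programme → qualification attained during the programme → outcome, so adjusting for it blocks the indirect effect. For the total causal effect of programme, use the unadjusted pooled rates.
Pooled: the apprenticeship track 44.5% vs the classroom track 60.0%; the classroom track is higher overall.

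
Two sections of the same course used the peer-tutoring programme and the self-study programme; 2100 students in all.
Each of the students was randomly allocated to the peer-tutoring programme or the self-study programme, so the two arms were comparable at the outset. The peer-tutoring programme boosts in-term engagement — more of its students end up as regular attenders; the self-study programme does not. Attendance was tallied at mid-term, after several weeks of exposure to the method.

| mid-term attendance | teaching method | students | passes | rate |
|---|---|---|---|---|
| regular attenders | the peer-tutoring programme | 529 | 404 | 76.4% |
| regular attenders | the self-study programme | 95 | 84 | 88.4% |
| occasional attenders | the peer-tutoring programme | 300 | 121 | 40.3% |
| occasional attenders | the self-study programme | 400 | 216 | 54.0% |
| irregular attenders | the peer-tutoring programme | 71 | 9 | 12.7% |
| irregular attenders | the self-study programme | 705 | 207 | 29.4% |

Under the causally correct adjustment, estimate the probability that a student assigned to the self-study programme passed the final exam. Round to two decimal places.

Mid-term attendance lies on the pathway teaching method → mid-term attendance → outcome, so adjusting for it blocks the indirect effect. For the total causal effect of teaching method, use the unadjusted pooled rates.
So P(outcome | do(the self-study programme)) is just the pooled rate for the self-study programme: 507/1200 = 0.422.

0.42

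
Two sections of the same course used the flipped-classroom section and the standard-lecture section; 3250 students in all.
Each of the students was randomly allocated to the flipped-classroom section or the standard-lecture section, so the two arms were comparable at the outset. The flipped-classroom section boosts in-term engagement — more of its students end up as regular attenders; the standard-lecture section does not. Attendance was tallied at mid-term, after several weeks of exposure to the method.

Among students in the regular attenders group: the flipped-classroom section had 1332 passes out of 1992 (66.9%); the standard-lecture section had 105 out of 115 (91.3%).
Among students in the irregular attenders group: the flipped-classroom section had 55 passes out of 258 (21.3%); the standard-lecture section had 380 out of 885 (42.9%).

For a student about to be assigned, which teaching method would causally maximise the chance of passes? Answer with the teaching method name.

the standard-lecture section is higher inside every mid-term attendance stratum but the flipped-classroom section is higher in aggregate. Whether to stratify depends on how mid-term attendance relates to the teaching method.
Because the teaching method influences mid-term attendance, mid-term attendance is a post-treatment mediator, not a confounder. Stratifying on it would bias the estimate; the causal effect is the crude pooled difference.
Pooled: the flipped-classroom section 61.6% vs the standard-lecture section 48.5%; the flipped-classroom section is higher overall.

the flipped-classroom section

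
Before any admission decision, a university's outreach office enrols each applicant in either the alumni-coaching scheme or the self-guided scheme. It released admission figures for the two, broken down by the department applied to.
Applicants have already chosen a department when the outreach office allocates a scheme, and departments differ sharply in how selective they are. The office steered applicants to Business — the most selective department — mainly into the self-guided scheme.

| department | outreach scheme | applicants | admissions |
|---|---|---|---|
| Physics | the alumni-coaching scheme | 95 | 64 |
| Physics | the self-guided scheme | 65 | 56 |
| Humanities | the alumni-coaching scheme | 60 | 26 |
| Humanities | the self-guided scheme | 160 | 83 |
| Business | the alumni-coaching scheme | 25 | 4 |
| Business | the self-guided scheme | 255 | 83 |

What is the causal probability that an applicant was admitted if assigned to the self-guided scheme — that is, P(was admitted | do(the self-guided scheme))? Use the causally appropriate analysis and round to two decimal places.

The stratified and pooled comparisons disagree (the self-guided scheme wins within each department; the alumni-coaching scheme wins overall), so the answer turns on the causal role of department.
Department differs across outreach schemes for reasons unrelated to any effect of the outreach scheme itself, and it separately predicts the outcome — a classic confounder. We must compare within department levels.
Standardising the self-guided scheme to the population department mix: 0.242·56/65 + 0.333·83/160 + 0.424·83/255 = 0.520.

0.52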